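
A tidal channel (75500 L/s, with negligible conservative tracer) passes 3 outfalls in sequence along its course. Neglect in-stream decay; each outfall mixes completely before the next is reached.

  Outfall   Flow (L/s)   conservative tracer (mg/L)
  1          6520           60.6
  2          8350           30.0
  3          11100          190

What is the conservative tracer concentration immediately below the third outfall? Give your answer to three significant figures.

Below outfall 1: Q → 82020 L/s, C = (75500·0 + 6520·60.60)/82020 = 4.817 mg/L.
Below outfall 2: Q → 90370 L/s, C = (82020·4.817 + 8350·30.00)/90370 = 7.144 mg/L.
Below outfall 3: Q → 101500 L/s, C = (90370·7.144 + 11100·190.0)/101500 = 27.15 mg/L.

27.1 mg/L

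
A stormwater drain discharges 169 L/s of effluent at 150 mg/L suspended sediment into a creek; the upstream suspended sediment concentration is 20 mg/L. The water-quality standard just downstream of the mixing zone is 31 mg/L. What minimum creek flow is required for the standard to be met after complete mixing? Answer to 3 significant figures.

Set C_mix = 31: (Q·20.00 + 169.0·150.0) / (Q + 169.0) = 31
→ Q = 169.0·(150.0 − 31)/(31 − 20.00) = 1828 L/s.

1830 L/s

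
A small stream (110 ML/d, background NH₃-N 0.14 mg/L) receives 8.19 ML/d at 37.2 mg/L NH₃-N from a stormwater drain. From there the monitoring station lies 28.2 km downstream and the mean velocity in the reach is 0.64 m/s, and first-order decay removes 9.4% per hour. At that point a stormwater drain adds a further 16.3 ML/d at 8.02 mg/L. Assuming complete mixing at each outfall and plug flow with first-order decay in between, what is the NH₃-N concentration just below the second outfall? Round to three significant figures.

Conservation of mass: C = (110.0·0.1400 + 8.190·37.20) / 118.2 = 320.1/118.2 = 2.708 mg/L; combined flow 118.2 ML/d.
Travel time t = 28.2·1000 / 0.64 = 44060 s = 12.24 h.
9.4%/h lost → k = −ln(1 − 0.094) = 0.09872 h⁻¹.
First-order decay: C = 2.708·exp(−k·t) = 2.708·0.2987 = 0.8090 mg/L.
At the second outfall, C = (118.2·0.8090 + 16.30·8.020) / (118.2 + 16.30) = 1.683 mg/L.

1.68 mg/L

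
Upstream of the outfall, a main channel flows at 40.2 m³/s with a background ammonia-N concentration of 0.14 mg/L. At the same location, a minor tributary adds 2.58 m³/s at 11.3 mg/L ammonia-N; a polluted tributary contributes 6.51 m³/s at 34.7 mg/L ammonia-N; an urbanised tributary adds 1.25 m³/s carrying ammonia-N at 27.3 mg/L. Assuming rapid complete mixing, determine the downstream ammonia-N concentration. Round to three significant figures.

Mixed concentration C = ΣQC/ΣQ = (40.20·0.1400 + 2.580·11.30 + 6.510·34.70 + 1.250·27.30) / 50.54 = 294.8/50.54 = 5.833 mg/L.

5.83 mg/L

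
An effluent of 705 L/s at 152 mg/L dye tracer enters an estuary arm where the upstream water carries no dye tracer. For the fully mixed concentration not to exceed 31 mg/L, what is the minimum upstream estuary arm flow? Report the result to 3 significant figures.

Set C_mix = 31: (Q·0 + 705.0·152.0) / (Q + 705.0) = 31
→ Q = 705.0·(152.0 − 31)/(31 − 0) = 2752 L/s.

2750 L/s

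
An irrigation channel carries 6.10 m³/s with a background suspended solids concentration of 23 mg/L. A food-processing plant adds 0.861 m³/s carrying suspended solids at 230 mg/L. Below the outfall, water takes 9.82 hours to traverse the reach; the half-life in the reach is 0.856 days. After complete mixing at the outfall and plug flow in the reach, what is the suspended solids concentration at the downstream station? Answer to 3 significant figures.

Conservation of mass: C = (6.100·23.00 + 0.8610·230.0) / 6.961 = 338.3/6.961 = 48.60 mg/L.
Half-life 0.856 d → k = ln 2 / 0.856 = 0.8098 d⁻¹.
After decay, C = 48.60 × e^(−kt) = 48.60 × 0.7180 = 34.90 mg/L.

34.9 mg/L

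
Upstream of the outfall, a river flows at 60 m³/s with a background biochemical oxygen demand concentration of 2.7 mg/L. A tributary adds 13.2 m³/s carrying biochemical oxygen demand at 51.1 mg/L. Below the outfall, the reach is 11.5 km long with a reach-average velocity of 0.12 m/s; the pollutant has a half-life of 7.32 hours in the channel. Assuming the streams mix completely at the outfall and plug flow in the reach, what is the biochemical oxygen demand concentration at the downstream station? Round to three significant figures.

0.919 mg/L

Mixed concentration C = ΣQC/ΣQ = (60.00·2.700 + 13.20·51.10) / 73.20 = 836.5/73.20 = 11.43 mg/L.
Travel time t = 11.5·1000 / 0.12 = 95830 s = 26.62 h.
Half-life 7.32 h → k = ln 2 / 7.32 = 0.09469 h⁻¹ = 2.273 d⁻¹.
First-order decay: C = 11.43·exp(−k·t) = 11.43·0.08040 = 0.9188 mg/L.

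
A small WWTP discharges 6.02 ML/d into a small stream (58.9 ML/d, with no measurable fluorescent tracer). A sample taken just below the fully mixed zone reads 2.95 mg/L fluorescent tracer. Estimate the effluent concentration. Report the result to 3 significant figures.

31.8 mg/L

Mass balance: 58.90·0 + 6.020·Cₑ = 64.92·2.950
→ Cₑ = (64.92·2.950 − 58.90·0) / 6.020 = 31.81 mg/L.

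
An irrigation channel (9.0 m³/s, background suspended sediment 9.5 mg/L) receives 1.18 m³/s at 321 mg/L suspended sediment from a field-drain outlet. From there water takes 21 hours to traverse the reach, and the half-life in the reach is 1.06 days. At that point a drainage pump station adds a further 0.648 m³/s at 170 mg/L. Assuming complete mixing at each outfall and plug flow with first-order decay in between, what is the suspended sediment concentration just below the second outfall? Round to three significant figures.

34.4 mg/L

Flow-weighted average: C = (9.000·9.500 + 1.180·321.0) / 10.18 = 464.3/10.18 = 45.61 mg/L; combined flow 10.18 m³/s.
Half-life 1.06 d → k = ln 2 / 1.06 = 0.6539 d⁻¹.
Decay over the reach: 45.61·exp(−kt) = 45.61·0.5643 = 25.74 mg/L.
Second outfall: C = (10.18·25.74 + 0.6480·170.0)/10.83 = 34.37 mg/L.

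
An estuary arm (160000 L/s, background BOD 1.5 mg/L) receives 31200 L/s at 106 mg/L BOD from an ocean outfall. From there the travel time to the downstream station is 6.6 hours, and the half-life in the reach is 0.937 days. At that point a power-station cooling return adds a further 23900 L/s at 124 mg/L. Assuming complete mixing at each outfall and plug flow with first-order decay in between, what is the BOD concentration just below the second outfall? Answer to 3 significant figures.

Mass balance: C = (160000·1.500 + 31200·106.0) / 191200 = 3547000/191200 = 18.55 mg/L; combined flow 191200 L/s.
Half-life 0.937 d → k = ln 2 / 0.937 = 0.7398 d⁻¹.
Applying C = C₀e^(−kt): 18.55 × 0.8159 = 15.14 mg/L.
At the second outfall, C = (191200·15.14 + 23900·124.0) / (191200 + 23900) = 27.23 mg/L.

27.2 mg/L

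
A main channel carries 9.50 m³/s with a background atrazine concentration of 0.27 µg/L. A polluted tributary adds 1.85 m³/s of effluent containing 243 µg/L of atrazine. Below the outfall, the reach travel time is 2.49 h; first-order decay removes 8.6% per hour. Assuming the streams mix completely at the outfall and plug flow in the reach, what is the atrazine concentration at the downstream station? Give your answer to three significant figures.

Flow-weighted average: C = (9.500·0.2700 + 1.850·243.0) / 11.35 = 452.1/11.35 = 39.83 µg/L.
8.6%/h lost → k = −ln(1 − 0.086) = 0.08992 h⁻¹.
Applying C = C₀e^(−kt): 39.83 × 0.7994 = 31.84 µg/L.

31.8 µg/L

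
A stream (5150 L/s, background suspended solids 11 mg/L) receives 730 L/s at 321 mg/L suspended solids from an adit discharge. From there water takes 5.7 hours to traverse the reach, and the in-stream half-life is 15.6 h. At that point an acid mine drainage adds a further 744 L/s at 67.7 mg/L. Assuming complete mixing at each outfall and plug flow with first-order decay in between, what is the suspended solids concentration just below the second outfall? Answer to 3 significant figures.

Mass balance: C = (5150·11.00 + 730.0·321.0) / 5880 = 291000/5880 = 49.49 mg/L; combined flow 5880 L/s.
Half-life 15.6 h → k = ln 2 / 15.6 = 0.04443 h⁻¹ = 1.066 d⁻¹.
Applying C = C₀e^(−kt): 49.49 × 0.7763 = 38.41 mg/L.
At the second outfall, C = (5880·38.41 + 744.0·67.70) / (5880 + 744.0) = 41.70 mg/L.

41.7 mg/L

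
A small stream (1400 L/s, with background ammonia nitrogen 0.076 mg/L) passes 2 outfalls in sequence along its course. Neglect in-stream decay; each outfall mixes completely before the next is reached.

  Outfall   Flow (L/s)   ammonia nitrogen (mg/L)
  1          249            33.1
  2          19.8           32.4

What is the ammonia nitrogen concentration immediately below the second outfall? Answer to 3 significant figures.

5.39 mg/L

After outfall 1: Q = 1400 + 249.0 = 1649 L/s; C = (1400·0.07600 + 249.0·33.10)/1649 = 5.063 mg/L.
After outfall 2: Q = 1649 + 19.80 = 1669 L/s; C = (1649·5.063 + 19.80·32.40)/1669 = 5.387 mg/L.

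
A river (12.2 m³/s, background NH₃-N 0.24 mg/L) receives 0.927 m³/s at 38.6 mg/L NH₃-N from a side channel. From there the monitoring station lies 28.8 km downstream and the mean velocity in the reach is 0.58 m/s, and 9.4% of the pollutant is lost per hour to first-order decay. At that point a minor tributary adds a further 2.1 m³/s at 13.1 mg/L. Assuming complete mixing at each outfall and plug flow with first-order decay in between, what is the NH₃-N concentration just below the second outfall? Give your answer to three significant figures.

Conservation of mass: C = (12.20·0.2400 + 0.9270·38.60) / 13.13 = 38.71/13.13 = 2.949 mg/L; combined flow 13.13 m³/s.
Travel time t = 28.8·1000 / 0.58 = 49660 s = 13.79 h.
9.4%/h lost → k = −ln(1 − 0.094) = 0.09872 h⁻¹.
First-order decay: C = 2.949·exp(−k·t) = 2.949·0.2563 = 0.7557 mg/L.
At the second outfall, C = (13.13·0.7557 + 2.100·13.10) / (13.13 + 2.100) = 2.458 mg/L.

2.46 mg/L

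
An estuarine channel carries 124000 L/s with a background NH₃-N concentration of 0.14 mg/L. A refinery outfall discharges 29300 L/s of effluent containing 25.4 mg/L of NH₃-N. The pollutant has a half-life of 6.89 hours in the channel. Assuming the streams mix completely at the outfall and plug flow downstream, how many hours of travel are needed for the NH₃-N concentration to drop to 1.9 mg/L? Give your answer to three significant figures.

9.55 h

Mixed concentration C = ΣQC/ΣQ = (124000·0.1400 + 29300·25.40) / 153300 = 761600/153300 = 4.968 mg/L.
Half-life 6.89 h → k = ln 2 / 6.89 = 0.1006 h⁻¹ = 2.414 d⁻¹.
4.968·exp(−k·t) = 1.9 → t = ln(4.968/1.9)/k = 34390 s = 9.554 h.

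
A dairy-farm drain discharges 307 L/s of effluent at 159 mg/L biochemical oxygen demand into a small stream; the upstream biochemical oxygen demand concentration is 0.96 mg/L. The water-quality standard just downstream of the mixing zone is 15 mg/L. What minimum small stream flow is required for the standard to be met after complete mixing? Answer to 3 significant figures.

3150 L/s

Set C_mix = 15: (Q·0.9600 + 307.0·159.0) / (Q + 307.0) = 15
→ Q = 307.0·(159.0 − 15)/(15 − 0.9600) = 3149 L/s.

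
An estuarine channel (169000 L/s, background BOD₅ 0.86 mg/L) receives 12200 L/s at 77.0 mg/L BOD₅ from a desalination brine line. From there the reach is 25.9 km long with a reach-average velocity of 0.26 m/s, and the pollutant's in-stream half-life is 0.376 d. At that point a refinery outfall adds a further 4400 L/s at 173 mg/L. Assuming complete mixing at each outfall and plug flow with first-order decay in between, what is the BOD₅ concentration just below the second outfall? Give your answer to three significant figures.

4.80 mg/L

Mixed concentration C = ΣQC/ΣQ = (169000·0.8600 + 12200·77.00) / 181200 = 1085000/181200 = 5.986 mg/L; combined flow 181200 L/s.
Travel time t = 25.9·1000 / 0.26 = 99620 s = 27.67 h.
Half-life 0.376 d → k = ln 2 / 0.376 = 1.843 d⁻¹.
First-order decay: C = 5.986·exp(−k·t) = 5.986·0.1194 = 0.7147 mg/L.
At the second outfall, C = (181200·0.7147 + 4400·173.0) / (181200 + 4400) = 4.799 mg/L.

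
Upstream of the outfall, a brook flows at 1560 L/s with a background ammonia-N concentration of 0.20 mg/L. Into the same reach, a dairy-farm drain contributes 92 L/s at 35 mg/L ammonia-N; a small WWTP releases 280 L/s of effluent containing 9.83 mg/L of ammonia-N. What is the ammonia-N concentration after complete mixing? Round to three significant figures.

3.25 mg/L

Conservation of mass: C = (1560·0.2000 + 92.00·35.00 + 280.0·9.830) / 1932 = 6284/1932 = 3.253 mg/L.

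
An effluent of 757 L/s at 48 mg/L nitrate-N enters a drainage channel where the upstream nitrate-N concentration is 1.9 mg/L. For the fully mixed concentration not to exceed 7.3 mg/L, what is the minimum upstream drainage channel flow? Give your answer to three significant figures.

Set C_mix = 7.3: (Q·1.900 + 757.0·48.00) / (Q + 757.0) = 7.3
→ Q = 757.0·(48.00 − 7.3)/(7.3 − 1.900) = 5706 L/s.

5710 L/s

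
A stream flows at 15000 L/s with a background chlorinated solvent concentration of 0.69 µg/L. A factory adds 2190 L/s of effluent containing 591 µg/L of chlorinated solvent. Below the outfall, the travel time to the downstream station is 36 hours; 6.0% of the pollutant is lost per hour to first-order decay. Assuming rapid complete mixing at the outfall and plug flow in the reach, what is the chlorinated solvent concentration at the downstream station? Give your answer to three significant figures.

Flow-weighted average: C = (15000·0.6900 + 2190·591.0) / 17190 = 1305000/17190 = 75.90 µg/L.
6.0%/h lost → k = −ln(1 − 0.06) = 0.06188 h⁻¹.
First-order decay: C = 75.90·exp(−k·t) = 75.90·0.1078 = 8.181 µg/L.

8.18 µg/L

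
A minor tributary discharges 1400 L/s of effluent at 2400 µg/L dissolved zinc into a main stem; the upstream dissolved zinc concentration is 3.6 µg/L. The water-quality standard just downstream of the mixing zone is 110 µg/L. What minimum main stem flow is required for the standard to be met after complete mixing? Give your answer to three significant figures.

30100 L/s

Set C_mix = 110: (Q·3.600 + 1400·2400) / (Q + 1400) = 110
→ Q = 1400·(2400 − 110)/(110 − 3.600) = 30130 L/s.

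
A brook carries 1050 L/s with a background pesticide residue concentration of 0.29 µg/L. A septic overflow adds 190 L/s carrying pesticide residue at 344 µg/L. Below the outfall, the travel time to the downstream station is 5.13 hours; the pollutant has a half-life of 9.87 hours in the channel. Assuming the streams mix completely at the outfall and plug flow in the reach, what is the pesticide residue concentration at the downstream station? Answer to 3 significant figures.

36.9 µg/L

After mixing, C = (1050·0.2900 + 190.0·344.0) / 1240 = 65660/1240 = 52.96 µg/L.
Half-life 9.87 h → k = ln 2 / 9.87 = 0.07023 h⁻¹ = 1.685 d⁻¹.
First-order decay: C = 52.96·exp(−k·t) = 52.96·0.6975 = 36.94 µg/L.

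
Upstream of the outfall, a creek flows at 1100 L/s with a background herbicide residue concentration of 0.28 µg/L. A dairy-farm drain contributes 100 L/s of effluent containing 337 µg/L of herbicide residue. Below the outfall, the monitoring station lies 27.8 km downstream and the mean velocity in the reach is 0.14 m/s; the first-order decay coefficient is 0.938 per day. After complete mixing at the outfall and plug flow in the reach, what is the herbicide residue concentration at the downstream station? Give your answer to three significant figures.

Mass balance: C = (1100·0.2800 + 100.0·337.0) / 1200 = 34010/1200 = 28.34 µg/L.
Travel time t = 27.8·1000 / 0.14 = 198600 s = 55.16 h.
Decay over the reach: 28.34·exp(−kt) = 28.34·0.1158 = 3.282 µg/L.

3.28 µg/L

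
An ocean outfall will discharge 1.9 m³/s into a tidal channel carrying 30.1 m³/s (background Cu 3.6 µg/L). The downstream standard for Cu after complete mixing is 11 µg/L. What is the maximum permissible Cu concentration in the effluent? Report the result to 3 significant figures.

At the limit, (Qr·Cr + Qe·Cₑ)/(Qr + Qe) = 11:
Cₑ = (32.00·11 − 30.10·3.600) / 1.900 = 128.2 µg/L.

128 µg/L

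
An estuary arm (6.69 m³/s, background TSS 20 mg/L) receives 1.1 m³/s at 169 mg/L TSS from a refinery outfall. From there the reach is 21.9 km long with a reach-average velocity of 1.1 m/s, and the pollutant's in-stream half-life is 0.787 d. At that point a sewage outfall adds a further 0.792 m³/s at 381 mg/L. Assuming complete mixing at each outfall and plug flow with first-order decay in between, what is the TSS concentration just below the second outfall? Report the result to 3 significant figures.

After mixing, C = (6.690·20.00 + 1.100·169.0) / 7.790 = 319.7/7.790 = 41.04 mg/L; combined flow 7.790 m³/s.
Travel time t = 21.9·1000 / 1.1 = 19910 s = 5.530 h.
Half-life 0.787 d → k = ln 2 / 0.787 = 0.8807 d⁻¹.
Decay over the reach: 41.04·exp(−kt) = 41.04·0.8163 = 33.50 mg/L.
At the second outfall, C = (7.790·33.50 + 0.7920·381.0) / (7.790 + 0.7920) = 65.57 mg/L.

65.6 mg/L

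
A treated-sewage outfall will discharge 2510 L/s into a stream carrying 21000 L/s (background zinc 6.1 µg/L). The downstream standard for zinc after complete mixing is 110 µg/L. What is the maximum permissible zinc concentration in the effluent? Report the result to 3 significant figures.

979 µg/L

At the limit, (Qr·Cr + Qe·Cₑ)/(Qr + Qe) = 110:
Cₑ = (23510·110 − 21000·6.100) / 2510 = 979.3 µg/L.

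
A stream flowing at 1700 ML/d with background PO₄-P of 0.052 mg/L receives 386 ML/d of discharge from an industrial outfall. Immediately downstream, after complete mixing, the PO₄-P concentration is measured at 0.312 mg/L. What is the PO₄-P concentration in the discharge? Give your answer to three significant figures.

1.46 mg/L

Mass balance: 1700·0.05200 + 386.0·Cₑ = 2086·0.3120
→ Cₑ = (2086·0.3120 − 1700·0.05200) / 386.0 = 1.457 mg/L.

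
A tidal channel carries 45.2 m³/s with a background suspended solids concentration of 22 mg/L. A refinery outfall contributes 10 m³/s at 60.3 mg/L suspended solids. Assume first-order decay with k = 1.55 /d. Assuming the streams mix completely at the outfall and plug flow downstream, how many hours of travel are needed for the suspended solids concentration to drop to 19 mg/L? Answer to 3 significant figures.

Mixed concentration C = ΣQC/ΣQ = (45.20·22.00 + 10.00·60.30) / 55.20 = 1597/55.20 = 28.94 mg/L.
28.94·exp(−k·t) = 19 → t = ln(28.94/19)/k = 23450 s = 6.515 h.

6.51 h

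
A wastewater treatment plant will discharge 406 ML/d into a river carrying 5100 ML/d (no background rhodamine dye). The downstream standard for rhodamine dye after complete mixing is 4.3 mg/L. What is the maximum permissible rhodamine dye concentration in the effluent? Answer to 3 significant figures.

At the limit, (Qr·Cr + Qe·Cₑ)/(Qr + Qe) = 4.3:
Cₑ = (5506·4.3 − 5100·0) / 406.0 = 58.31 mg/L.

58.3 mg/L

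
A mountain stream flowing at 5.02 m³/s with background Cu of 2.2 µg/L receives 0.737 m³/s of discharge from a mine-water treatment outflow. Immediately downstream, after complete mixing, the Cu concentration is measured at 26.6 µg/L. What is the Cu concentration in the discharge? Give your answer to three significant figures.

193 µg/L

Mass balance: 5.020·2.200 + 0.7370·Cₑ = 5.757·26.60
→ Cₑ = (5.757·26.60 − 5.020·2.200) / 0.7370 = 192.8 µg/L.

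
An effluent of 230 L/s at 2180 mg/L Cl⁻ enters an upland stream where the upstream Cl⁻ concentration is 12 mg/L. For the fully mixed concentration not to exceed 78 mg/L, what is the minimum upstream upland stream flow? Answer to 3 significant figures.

Set C_mix = 78: (Q·12.00 + 230.0·2180) / (Q + 230.0) = 78
→ Q = 230.0·(2180 − 78)/(78 − 12.00) = 7325 L/s.

7330 L/s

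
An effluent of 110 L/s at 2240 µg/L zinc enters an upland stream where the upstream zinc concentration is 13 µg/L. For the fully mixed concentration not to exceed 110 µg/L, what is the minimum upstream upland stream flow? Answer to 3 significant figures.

2420 L/s

Set C_mix = 110: (Q·13.00 + 110.0·2240) / (Q + 110.0) = 110
→ Q = 110.0·(2240 − 110)/(110 − 13.00) = 2415 L/s.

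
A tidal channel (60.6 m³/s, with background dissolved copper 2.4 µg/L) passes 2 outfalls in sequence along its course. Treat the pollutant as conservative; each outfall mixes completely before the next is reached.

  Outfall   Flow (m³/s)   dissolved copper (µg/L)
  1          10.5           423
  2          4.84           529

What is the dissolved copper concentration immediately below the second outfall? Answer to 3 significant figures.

Outfall 1: combined Q = 71.10 m³/s; C = (60.60·2.400 + 10.50·423.0)/71.10 = 64.51 µg/L.
Outfall 2: combined Q = 75.94 m³/s; C = (71.10·64.51 + 4.840·529.0)/75.94 = 94.12 µg/L.

94.1 µg/L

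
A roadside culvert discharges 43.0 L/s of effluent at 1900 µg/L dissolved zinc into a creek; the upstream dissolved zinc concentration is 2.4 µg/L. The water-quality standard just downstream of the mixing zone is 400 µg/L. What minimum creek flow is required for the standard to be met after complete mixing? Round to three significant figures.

162 L/s

Set C_mix = 400: (Q·2.400 + 43.00·1900) / (Q + 43.00) = 400
→ Q = 43.00·(1900 − 400)/(400 − 2.400) = 162.2 L/s.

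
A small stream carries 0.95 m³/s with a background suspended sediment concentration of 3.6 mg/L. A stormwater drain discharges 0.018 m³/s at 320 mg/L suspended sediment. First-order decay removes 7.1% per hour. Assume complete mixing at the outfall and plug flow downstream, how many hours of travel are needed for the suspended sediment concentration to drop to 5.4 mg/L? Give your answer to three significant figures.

After mixing, C = (0.9500·3.600 + 0.01800·320.0) / 0.9680 = 9.180/0.9680 = 9.483 mg/L.
7.1%/h lost → k = −ln(1 − 0.071) = 0.07365 h⁻¹.
9.483·exp(−k·t) = 5.4 → t = ln(9.483/5.4)/k = 27530 s = 7.647 h.

7.65 h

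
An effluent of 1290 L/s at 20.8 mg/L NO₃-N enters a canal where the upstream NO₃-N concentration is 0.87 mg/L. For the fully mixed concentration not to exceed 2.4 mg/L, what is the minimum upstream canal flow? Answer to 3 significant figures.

15500 L/s

Set C_mix = 2.4: (Q·0.8700 + 1290·20.80) / (Q + 1290) = 2.4
→ Q = 1290·(20.80 − 2.4)/(2.4 − 0.8700) = 15510 L/s.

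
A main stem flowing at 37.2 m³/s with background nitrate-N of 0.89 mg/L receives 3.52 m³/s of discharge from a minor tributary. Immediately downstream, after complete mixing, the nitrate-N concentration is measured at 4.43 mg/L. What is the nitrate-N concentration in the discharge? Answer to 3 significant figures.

Mass balance: 37.20·0.8900 + 3.520·Cₑ = 40.72·4.430
→ Cₑ = (40.72·4.430 − 37.20·0.8900) / 3.520 = 41.84 mg/L.

41.8 mg/L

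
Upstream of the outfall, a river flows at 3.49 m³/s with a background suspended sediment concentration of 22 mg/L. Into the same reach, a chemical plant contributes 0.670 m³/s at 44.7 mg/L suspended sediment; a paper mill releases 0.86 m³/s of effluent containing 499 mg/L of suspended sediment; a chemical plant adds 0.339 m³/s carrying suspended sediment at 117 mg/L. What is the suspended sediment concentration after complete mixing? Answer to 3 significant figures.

107 mg/L

Conservation of mass: C = (3.490·22.00 + 0.6700·44.70 + 0.8600·499.0 + 0.3390·117.0) / 5.359 = 575.5/5.359 = 107.4 mg/L.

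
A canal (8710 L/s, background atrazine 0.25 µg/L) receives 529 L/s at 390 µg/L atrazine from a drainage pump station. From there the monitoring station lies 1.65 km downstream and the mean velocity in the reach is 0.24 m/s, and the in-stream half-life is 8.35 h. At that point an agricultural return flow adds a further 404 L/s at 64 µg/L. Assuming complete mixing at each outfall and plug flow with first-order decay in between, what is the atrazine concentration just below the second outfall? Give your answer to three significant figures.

21.1 µg/L

After mixing, C = (8710·0.2500 + 529.0·390.0) / 9239 = 208500/9239 = 22.57 µg/L; combined flow 9239 L/s.
Travel time t = 1.65·1000 / 0.24 = 6875 s = 1.910 h.
Half-life 8.35 h → k = ln 2 / 8.35 = 0.08301 h⁻¹ = 1.992 d⁻¹.
Applying C = C₀e^(−kt): 22.57 × 0.8534 = 19.26 µg/L.
At the second outfall, C = (9239·19.26 + 404.0·64.00) / (9239 + 404.0) = 21.13 µg/L.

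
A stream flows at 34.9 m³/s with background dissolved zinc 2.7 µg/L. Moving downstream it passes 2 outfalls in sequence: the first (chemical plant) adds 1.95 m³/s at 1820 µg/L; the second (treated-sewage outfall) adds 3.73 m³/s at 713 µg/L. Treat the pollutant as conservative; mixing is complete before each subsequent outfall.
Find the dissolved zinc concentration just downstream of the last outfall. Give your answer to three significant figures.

Outfall 1: combined Q = 36.85 m³/s; C = (34.90·2.700 + 1.950·1820)/36.85 = 98.87 µg/L.
Outfall 2: combined Q = 40.58 m³/s; C = (36.85·98.87 + 3.730·713.0)/40.58 = 155.3 µg/L.

155 µg/L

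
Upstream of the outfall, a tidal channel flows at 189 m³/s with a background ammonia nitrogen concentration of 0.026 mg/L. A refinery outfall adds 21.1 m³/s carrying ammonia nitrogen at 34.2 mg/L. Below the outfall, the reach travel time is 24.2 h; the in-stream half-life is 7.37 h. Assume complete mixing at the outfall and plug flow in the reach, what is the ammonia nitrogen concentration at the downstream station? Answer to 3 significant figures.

0.355 mg/L

Flow-weighted average: C = (189.0·0.02600 + 21.10·34.20) / 210.1 = 726.5/210.1 = 3.458 mg/L.
Half-life 7.37 h → k = ln 2 / 7.37 = 0.09405 h⁻¹ = 2.257 d⁻¹.
Decay over the reach: 3.458·exp(−kt) = 3.458·0.1027 = 0.3551 mg/L.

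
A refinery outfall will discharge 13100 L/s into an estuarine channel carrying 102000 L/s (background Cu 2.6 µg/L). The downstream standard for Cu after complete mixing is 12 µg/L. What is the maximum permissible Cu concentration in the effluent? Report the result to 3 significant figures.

85.2 µg/L

At the limit, (Qr·Cr + Qe·Cₑ)/(Qr + Qe) = 12:
Cₑ = (115100·12 − 102000·2.600) / 13100 = 85.19 µg/L.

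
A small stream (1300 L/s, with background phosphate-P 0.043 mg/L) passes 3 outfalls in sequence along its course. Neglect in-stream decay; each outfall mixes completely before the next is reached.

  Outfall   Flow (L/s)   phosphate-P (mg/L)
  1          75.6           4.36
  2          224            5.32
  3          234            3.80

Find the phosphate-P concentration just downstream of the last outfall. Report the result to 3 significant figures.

1.35 mg/L

Below outfall 1: Q → 1376 L/s, C = (1300·0.04300 + 75.60·4.360)/1376 = 0.2803 mg/L.
Below outfall 2: Q → 1600 L/s, C = (1376·0.2803 + 224.0·5.320)/1600 = 0.9860 mg/L.
Below outfall 3: Q → 1834 L/s, C = (1600·0.9860 + 234.0·3.800)/1834 = 1.345 mg/L.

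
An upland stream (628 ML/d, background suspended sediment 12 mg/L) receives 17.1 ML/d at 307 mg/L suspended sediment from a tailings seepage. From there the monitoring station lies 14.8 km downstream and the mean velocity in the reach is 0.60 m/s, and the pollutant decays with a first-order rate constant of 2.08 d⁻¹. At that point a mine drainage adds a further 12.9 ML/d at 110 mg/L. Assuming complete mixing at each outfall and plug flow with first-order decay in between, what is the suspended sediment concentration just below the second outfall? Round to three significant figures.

12.9 mg/L

After mixing, C = (628.0·12.00 + 17.10·307.0) / 645.1 = 12790/645.1 = 19.82 mg/L; combined flow 645.1 ML/d.
Travel time t = 14.8·1000 / 0.60 = 24670 s = 6.852 h.
Applying C = C₀e^(−kt): 19.82 × 0.5522 = 10.94 mg/L.
At the second outfall, C = (645.1·10.94 + 12.90·110.0) / (645.1 + 12.90) = 12.89 mg/L.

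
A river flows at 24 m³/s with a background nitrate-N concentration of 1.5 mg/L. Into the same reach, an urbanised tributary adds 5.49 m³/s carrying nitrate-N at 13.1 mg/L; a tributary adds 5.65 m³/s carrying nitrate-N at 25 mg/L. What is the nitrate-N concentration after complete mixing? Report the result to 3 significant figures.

7.09 mg/L

Conservation of mass: C = (24.00·1.500 + 5.490·13.10 + 5.650·25.00) / 35.14 = 249.2/35.14 = 7.091 mg/L.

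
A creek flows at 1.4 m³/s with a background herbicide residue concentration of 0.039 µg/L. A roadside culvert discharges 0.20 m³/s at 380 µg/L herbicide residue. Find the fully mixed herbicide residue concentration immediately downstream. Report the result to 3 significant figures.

After mixing, C = (1.400·0.03900 + 0.2000·380.0) / 1.600 = 76.05/1.600 = 47.53 µg/L.

47.5 µg/L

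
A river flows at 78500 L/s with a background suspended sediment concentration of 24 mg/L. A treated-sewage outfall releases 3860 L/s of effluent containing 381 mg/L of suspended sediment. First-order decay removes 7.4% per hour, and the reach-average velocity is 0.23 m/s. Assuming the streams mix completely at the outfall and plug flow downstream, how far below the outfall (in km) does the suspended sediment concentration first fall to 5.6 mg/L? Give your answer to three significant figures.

21.4 km

Mass balance: C = (78500·24.00 + 3860·381.0) / 82360 = 3355000/82360 = 40.73 mg/L.
7.4%/h lost → k = −ln(1 − 0.074) = 0.07688 h⁻¹.
Set 40.73·exp(−k·t) = 5.6 → t = ln(40.73/5.6)/k = 92910 s = 25.81 h.
Distance = v·t = 0.23·92910 = 21370 m = 21.37 km.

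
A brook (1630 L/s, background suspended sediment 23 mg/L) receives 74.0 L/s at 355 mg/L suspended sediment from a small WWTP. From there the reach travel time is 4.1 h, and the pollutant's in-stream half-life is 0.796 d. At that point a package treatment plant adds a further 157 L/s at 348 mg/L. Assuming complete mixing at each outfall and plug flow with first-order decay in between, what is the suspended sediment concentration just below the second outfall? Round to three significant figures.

Conservation of mass: C = (1630·23.00 + 74.00·355.0) / 1704 = 63760/1704 = 37.42 mg/L; combined flow 1704 L/s.
Half-life 0.796 d → k = ln 2 / 0.796 = 0.8708 d⁻¹.
First-order decay: C = 37.42·exp(−k·t) = 37.42·0.8618 = 32.25 mg/L.
At the second outfall, C = (1704·32.25 + 157.0·348.0) / (1704 + 157.0) = 58.88 mg/L.

58.9 mg/L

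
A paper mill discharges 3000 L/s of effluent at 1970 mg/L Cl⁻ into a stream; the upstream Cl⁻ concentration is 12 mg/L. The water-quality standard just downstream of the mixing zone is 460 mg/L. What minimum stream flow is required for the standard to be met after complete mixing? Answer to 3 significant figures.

Set C_mix = 460: (Q·12.00 + 3000·1970) / (Q + 3000) = 460
→ Q = 3000·(1970 − 460)/(460 − 12.00) = 10110 L/s.

10100 L/s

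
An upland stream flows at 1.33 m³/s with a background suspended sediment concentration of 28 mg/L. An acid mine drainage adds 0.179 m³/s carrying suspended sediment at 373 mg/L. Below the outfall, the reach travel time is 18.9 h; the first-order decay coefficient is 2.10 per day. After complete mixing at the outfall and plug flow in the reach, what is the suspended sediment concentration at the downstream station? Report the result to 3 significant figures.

Conservation of mass: C = (1.330·28.00 + 0.1790·373.0) / 1.509 = 104.0/1.509 = 68.92 mg/L.
First-order decay: C = 68.92·exp(−k·t) = 68.92·0.1913 = 13.19 mg/L.

13.2 mg/L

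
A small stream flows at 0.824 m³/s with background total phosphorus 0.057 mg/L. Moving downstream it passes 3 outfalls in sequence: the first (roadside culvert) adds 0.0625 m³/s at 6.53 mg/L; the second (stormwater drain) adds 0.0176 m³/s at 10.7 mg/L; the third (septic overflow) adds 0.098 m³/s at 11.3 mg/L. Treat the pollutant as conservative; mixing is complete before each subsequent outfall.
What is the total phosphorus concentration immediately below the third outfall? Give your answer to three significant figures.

1.75 mg/L

Below outfall 1: Q → 0.8865 m³/s, C = (0.8240·0.05700 + 0.06250·6.530)/0.8865 = 0.5134 mg/L.
Below outfall 2: Q → 0.9041 m³/s, C = (0.8865·0.5134 + 0.01760·10.70)/0.9041 = 0.7117 mg/L.
Below outfall 3: Q → 1.002 m³/s, C = (0.9041·0.7117 + 0.09800·11.30)/1.002 = 1.747 mg/L.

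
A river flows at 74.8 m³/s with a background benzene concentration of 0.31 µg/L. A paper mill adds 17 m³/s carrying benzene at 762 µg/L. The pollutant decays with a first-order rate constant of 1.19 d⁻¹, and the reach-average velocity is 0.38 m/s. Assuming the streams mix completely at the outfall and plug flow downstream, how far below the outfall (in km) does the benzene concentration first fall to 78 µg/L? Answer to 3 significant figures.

Mass balance: C = (74.80·0.3100 + 17.00·762.0) / 91.80 = 12980/91.80 = 141.4 µg/L.
Set 141.4·exp(−k·t) = 78 → t = ln(141.4/78)/k = 43170 s = 11.99 h.
Distance = v·t = 0.38·43170 = 16410 m = 16.41 km.

16.4 km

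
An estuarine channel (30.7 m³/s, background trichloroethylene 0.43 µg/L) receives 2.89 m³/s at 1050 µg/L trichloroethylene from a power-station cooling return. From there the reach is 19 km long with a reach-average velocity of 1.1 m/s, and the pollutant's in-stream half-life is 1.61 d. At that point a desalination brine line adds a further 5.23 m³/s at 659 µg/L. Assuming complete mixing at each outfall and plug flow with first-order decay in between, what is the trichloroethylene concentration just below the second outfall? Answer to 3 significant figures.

Mass balance: C = (30.70·0.4300 + 2.890·1050) / 33.59 = 3048/33.59 = 90.73 µg/L; combined flow 33.59 m³/s.
Travel time t = 19·1000 / 1.1 = 17270 s = 4.798 h.
Half-life 1.61 d → k = ln 2 / 1.61 = 0.4305 d⁻¹.
First-order decay: C = 90.73·exp(−k·t) = 90.73·0.9175 = 83.25 µg/L.
At the second outfall, C = (33.59·83.25 + 5.230·659.0) / (33.59 + 5.230) = 160.8 µg/L.

161 µg/L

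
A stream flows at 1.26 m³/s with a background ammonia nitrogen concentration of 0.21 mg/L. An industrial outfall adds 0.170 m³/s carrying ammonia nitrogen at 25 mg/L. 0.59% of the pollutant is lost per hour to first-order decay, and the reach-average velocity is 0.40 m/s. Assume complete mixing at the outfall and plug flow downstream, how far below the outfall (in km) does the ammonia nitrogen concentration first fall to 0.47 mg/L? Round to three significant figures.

After mixing, C = (1.260·0.2100 + 0.1700·25.00) / 1.430 = 4.515/1.430 = 3.157 mg/L.
0.59%/h lost → k = −ln(1 − 0.0059) = 0.005917 h⁻¹.
Set 3.157·exp(−k·t) = 0.47 → t = ln(3.157/0.47)/k = 1159000 s = 321.9 h.
Distance = v·t = 0.40·1159000 = 463500 m = 463.5 km.

463 km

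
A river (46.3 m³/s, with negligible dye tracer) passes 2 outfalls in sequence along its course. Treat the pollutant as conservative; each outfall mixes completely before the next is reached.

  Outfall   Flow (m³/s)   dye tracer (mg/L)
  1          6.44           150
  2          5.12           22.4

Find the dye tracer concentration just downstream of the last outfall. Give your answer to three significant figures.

Below outfall 1: Q → 52.74 m³/s, C = (46.30·0 + 6.440·150.0)/52.74 = 18.32 mg/L.
Below outfall 2: Q → 57.86 m³/s, C = (52.74·18.32 + 5.120·22.40)/57.86 = 18.68 mg/L.

18.7 mg/L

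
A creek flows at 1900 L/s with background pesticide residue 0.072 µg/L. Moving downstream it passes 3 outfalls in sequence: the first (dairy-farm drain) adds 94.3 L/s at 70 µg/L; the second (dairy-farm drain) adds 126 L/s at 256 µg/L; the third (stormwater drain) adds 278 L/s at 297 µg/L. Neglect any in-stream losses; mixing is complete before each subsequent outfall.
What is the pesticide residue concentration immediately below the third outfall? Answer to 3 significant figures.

50.7 µg/L

Below outfall 1: Q → 1994 L/s, C = (1900·0.07200 + 94.30·70.00)/1994 = 3.379 µg/L.
Below outfall 2: Q → 2120 L/s, C = (1994·3.379 + 126.0·256.0)/2120 = 18.39 µg/L.
Below outfall 3: Q → 2398 L/s, C = (2120·18.39 + 278.0·297.0)/2398 = 50.69 µg/L.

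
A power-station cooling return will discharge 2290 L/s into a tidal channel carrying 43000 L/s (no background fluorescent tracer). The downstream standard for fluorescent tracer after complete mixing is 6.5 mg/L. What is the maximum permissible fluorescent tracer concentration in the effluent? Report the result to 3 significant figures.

129 mg/L

At the limit, (Qr·Cr + Qe·Cₑ)/(Qr + Qe) = 6.5:
Cₑ = (45290·6.5 − 43000·0) / 2290 = 128.6 mg/L.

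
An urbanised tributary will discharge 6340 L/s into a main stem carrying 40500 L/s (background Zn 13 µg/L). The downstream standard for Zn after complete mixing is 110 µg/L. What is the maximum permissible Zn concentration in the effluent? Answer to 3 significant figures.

At the limit, (Qr·Cr + Qe·Cₑ)/(Qr + Qe) = 110:
Cₑ = (46840·110 − 40500·13.00) / 6340 = 729.6 µg/L.

730 µg/L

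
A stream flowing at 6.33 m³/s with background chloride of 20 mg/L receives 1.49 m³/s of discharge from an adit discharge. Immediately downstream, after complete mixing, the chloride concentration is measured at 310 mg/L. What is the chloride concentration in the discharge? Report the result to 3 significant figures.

Mass balance: 6.330·20.00 + 1.490·Cₑ = 7.820·310.0
→ Cₑ = (7.820·310.0 − 6.330·20.00) / 1.490 = 1542 mg/L.

1540 mg/L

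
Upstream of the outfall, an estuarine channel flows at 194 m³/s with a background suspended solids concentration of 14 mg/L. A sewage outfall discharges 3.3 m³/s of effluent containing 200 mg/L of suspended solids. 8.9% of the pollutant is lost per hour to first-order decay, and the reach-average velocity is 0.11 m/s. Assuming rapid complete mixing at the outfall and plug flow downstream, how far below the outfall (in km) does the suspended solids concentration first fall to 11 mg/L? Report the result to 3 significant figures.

1.88 km

Mass balance: C = (194.0·14.00 + 3.300·200.0) / 197.3 = 3376/197.3 = 17.11 mg/L.
8.9%/h lost → k = −ln(1 − 0.089) = 0.09321 h⁻¹.
Set 17.11·exp(−k·t) = 11 → t = ln(17.11/11)/k = 17060 s = 4.740 h.
Distance = v·t = 0.11·17060 = 1877 m = 1.877 km.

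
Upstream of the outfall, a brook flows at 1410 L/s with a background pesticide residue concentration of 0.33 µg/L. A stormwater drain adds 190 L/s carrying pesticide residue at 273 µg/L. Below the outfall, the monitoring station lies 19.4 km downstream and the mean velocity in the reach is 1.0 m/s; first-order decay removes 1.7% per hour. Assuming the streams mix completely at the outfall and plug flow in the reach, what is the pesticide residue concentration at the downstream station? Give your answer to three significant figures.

Flow-weighted average: C = (1410·0.3300 + 190.0·273.0) / 1600 = 52340/1600 = 32.71 µg/L.
Travel time t = 19.4·1000 / 1.0 = 19400 s = 5.389 h.
1.7%/h lost → k = −ln(1 − 0.017) = 0.01715 h⁻¹.
Decay over the reach: 32.71·exp(−kt) = 32.71·0.9117 = 29.82 µg/L.

29.8 µg/L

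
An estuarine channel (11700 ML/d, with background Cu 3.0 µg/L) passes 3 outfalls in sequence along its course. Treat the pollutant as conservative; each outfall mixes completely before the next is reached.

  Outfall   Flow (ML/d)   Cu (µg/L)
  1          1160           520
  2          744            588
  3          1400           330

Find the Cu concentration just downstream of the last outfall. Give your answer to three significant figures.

102 µg/L

After outfall 1: Q = 11700 + 1160 = 12860 ML/d; C = (11700·3.000 + 1160·520.0)/12860 = 49.63 µg/L.
After outfall 2: Q = 12860 + 744.0 = 13600 ML/d; C = (12860·49.63 + 744.0·588.0)/13600 = 79.08 µg/L.
After outfall 3: Q = 13600 + 1400 = 15000 ML/d; C = (13600·79.08 + 1400·330.0)/15000 = 102.5 µg/L.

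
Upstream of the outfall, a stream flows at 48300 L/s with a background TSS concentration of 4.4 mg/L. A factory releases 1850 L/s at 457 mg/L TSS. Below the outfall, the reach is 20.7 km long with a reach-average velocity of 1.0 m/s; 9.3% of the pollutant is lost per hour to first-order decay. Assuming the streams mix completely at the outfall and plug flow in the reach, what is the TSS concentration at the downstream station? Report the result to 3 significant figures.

12.0 mg/L

Mass balance: C = (48300·4.400 + 1850·457.0) / 50150 = 1058000/50150 = 21.10 mg/L.
Travel time t = 20.7·1000 / 1.0 = 20700 s = 5.750 h.
9.3%/h lost → k = −ln(1 − 0.093) = 0.09761 h⁻¹.
Decay over the reach: 21.10·exp(−kt) = 21.10·0.5705 = 12.03 mg/L.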